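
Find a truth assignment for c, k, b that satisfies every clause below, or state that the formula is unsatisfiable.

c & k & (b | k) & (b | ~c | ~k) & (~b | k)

c = True; k = True; b = True

Unit clause (c) forces c = True.
Unit clause (k) forces k = True.
In (b | ~c | ~k) only b is left, so b = True.
Check each clause:
  (c): c holds.
  (k): k holds.
  (b | k): b holds.
  (b | ~c | ~k): b holds.
  (~b | k): k holds.
All clauses satisfied.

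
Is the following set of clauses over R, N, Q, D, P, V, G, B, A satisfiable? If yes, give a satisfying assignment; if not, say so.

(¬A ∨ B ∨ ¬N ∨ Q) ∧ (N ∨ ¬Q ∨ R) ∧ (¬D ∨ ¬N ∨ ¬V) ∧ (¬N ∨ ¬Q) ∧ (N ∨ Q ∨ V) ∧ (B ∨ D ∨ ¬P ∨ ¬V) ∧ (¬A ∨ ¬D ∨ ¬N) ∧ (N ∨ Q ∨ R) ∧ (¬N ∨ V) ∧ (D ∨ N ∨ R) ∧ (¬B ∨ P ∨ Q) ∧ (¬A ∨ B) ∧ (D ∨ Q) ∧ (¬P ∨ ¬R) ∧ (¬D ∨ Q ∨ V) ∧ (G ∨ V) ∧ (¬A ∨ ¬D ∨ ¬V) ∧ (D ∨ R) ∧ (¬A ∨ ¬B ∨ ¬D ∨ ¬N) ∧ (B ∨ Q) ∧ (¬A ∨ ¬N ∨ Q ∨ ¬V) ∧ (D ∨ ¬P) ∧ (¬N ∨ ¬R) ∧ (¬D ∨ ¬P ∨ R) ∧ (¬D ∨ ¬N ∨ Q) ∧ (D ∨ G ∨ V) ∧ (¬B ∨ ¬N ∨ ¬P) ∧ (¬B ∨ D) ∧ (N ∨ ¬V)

R = True, N = False, Q = True, D = False, P = False, V = False, G = True, B = False, A = False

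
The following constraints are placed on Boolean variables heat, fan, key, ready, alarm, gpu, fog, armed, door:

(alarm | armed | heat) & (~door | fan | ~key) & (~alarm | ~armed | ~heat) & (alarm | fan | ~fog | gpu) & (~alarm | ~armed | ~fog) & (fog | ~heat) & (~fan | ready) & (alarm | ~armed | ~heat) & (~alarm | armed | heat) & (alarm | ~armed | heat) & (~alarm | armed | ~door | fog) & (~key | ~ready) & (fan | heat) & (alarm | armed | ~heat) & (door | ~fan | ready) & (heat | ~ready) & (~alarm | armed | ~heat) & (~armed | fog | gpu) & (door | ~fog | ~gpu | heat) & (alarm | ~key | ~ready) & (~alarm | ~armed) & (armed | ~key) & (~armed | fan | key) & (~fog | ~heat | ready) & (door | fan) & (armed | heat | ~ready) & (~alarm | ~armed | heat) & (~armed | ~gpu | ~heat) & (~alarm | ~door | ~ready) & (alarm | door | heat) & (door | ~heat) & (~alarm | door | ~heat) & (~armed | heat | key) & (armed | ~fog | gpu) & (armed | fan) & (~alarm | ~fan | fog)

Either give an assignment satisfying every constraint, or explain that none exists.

Case heat = True:
  (fog | ~heat) forces fog = True.
  (~fog | ~heat | ready) forces ready = True.
  (~key | ~ready) forces key = False.
  (door | ~heat) forces door = True.
  (~alarm | ~door | ~ready) forces alarm = False.
  (alarm | ~armed | ~heat) forces armed = False.
  Clause (alarm | armed | ~heat) is falsified — contradiction.
Case heat = False:
  (fan | heat) forces fan = True.
  (~fan | ready) forces ready = True.
  Clause (heat | ~ready) is falsified — contradiction.
Both cases fail, so the formula is unsatisfiable.

The formula is unsatisfiable.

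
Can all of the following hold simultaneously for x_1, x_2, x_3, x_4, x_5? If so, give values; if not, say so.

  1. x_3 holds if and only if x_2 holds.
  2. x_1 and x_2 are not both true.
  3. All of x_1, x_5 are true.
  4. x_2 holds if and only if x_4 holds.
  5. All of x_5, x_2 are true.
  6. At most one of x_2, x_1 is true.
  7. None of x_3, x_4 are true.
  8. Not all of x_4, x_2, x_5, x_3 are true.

Unsatisfiable

Case x_2 = True:
  (1) with x_2=T forces x_3 = True.
  Constraint (7) is violated (x_3=T) — contradiction.
Case x_2 = False:
  Constraint (5) is violated (x_2=F) — contradiction.
Both cases fail — unsatisfiable.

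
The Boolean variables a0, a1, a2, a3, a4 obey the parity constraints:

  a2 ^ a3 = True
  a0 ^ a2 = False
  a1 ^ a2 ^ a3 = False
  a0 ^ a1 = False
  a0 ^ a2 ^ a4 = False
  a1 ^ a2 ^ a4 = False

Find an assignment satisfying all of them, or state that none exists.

a0 = True, a1 = True, a2 = True, a3 = False, a4 = False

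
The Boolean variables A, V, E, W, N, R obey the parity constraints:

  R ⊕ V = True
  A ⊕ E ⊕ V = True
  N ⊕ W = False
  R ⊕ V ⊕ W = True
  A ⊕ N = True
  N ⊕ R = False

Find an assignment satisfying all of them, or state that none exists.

A=T, V=T, E=T, W=F, N=F, R=F

R ⊕ V = F ⊕ T = True ✓
A ⊕ E ⊕ V = T ⊕ T ⊕ T = True ✓
N ⊕ W = F ⊕ F = False ✓
R ⊕ V ⊕ W = F ⊕ T ⊕ F = True ✓
A ⊕ N = T ⊕ F = True ✓
N ⊕ R = F ⊕ F = False ✓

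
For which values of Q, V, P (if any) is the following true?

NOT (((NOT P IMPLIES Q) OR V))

Q = False; V = False; P = False

  NOT (((NOT P IMPLIES Q) OR V)) = True
    (NOT P IMPLIES Q) OR V = False
      NOT P IMPLIES Q = False
        NOT P = True
The formula evaluates to True.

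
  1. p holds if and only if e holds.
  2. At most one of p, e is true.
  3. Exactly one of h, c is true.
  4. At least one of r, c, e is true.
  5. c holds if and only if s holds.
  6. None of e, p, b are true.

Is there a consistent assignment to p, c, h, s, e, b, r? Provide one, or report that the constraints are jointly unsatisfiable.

p = False; c = False; h = True; s = False; e = False; b = False; r = True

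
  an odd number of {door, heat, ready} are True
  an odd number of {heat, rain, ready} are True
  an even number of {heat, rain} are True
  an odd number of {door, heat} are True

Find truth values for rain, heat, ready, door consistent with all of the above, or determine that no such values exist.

Adding constraints 1, 2, 3, 4 mod 2: every variable appears an even number of times on the left, so the left side is 0.
But the right sides sum to 1 (mod 2). 0 ≠ 1 — the system is inconsistent.

Unsatisfiable — no assignment works.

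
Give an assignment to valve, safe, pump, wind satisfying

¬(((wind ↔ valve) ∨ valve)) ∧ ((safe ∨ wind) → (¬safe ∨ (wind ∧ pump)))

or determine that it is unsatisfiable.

valve=F; safe=T; pump=T; wind=T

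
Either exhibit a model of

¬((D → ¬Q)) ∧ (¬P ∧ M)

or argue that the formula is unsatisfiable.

Q = True, P = False, D = True, M = True

  ¬((D → ¬Q)) = True
    D → ¬Q = False
      ¬Q = False
  ¬P ∧ M = True
    ¬P = True
Both conjuncts True, so the formula holds.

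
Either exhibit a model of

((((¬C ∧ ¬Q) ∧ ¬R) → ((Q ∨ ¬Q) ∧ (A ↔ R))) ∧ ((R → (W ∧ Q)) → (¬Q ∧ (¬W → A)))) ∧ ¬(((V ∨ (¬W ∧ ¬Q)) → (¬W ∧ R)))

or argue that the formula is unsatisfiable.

C: False, W: True, Q: False, R: True, V: True, A: False

  (((¬C ∧ ¬Q) ∧ ¬R) → ((Q ∨ ¬Q) ∧ (A ↔ R))) ∧ ((R → (W ∧ Q)) → (¬Q ∧ (¬W → A))) = True
    ((¬C ∧ ¬Q) ∧ ¬R) → ((Q ∨ ¬Q) ∧ (A ↔ R)) = True
      (¬C ∧ ¬Q) ∧ ¬R = False
        ¬C ∧ ¬Q = True
          ¬C = True
          ¬Q = True
        ¬R = False
      (Q ∨ ¬Q) ∧ (A ↔ R) = False
        Q ∨ ¬Q = True
          ¬Q = True
        A ↔ R = False
    (R → (W ∧ Q)) → (¬Q ∧ (¬W → A)) = True
      R → (W ∧ Q) = False
        W ∧ Q = False
      ¬Q ∧ (¬W → A) = True
        ¬Q = True
        ¬W → A = True
          ¬W = False
  ¬(((V ∨ (¬W ∧ ¬Q)) → (¬W ∧ R))) = True
    (V ∨ (¬W ∧ ¬Q)) → (¬W ∧ R) = False
      V ∨ (¬W ∧ ¬Q) = True
        ¬W ∧ ¬Q = False
          ¬W = False
          ¬Q = True
      ¬W ∧ R = False
        ¬W = False
Both conjuncts True, so the formula holds.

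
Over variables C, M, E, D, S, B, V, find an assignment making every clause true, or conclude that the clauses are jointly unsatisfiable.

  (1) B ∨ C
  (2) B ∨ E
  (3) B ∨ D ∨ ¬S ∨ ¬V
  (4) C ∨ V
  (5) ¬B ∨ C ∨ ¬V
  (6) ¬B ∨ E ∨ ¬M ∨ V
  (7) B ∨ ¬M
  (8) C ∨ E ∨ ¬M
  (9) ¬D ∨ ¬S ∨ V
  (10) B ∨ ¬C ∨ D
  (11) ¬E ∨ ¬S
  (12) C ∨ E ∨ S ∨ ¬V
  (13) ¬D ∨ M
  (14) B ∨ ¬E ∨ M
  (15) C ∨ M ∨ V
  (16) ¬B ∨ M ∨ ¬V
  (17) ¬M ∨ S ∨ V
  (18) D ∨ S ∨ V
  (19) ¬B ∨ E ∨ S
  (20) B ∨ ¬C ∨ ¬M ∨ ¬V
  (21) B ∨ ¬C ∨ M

Set C = True.
Set M = True.
  then (B ∨ ¬M) forces B = True.
Set E = True.
  then (¬E ∨ ¬S) forces S = False.
  then (¬M ∨ S ∨ V) forces V = True.
Set D = False.
All clauses satisfied.

C: True; M: True; E: True; D: False; S: False; B: True; V: True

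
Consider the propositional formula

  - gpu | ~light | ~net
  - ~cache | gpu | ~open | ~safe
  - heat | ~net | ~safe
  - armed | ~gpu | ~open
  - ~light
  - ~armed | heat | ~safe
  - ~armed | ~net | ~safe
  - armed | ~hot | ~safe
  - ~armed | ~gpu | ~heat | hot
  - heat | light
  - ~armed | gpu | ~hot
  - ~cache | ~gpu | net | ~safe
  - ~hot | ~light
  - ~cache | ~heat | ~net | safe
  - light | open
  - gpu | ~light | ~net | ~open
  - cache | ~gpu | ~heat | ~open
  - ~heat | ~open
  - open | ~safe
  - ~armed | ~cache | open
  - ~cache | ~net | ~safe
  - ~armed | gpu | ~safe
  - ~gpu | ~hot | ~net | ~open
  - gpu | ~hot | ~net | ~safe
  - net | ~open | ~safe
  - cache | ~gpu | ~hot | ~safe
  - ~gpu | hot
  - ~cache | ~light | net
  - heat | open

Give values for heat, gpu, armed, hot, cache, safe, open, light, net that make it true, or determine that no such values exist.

Case light = True:
  Clause (~light) is falsified — contradiction.
Case light = False:
  (heat | light) forces heat = True.
  (light | open) forces open = True.
  Clause (~heat | ~open) is falsified — contradiction.
Both cases fail, so the formula is unsatisfiable.

Unsatisfiable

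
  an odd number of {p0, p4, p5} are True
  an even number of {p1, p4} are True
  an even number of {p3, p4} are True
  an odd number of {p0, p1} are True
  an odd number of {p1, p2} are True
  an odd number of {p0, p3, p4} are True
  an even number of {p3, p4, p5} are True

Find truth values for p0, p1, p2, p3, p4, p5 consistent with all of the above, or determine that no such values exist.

p0: True; p1: False; p2: True; p3: False; p4: False; p5: False

{p0, p4, p5}: 1 true → odd ✓
{p1, p4}: 0 true → even ✓
{p3, p4}: 0 true → even ✓
{p0, p1}: 1 true → odd ✓
{p1, p2}: 1 true → odd ✓
{p0, p3, p4}: 1 true → odd ✓
{p3, p4, p5}: 0 true → even ✓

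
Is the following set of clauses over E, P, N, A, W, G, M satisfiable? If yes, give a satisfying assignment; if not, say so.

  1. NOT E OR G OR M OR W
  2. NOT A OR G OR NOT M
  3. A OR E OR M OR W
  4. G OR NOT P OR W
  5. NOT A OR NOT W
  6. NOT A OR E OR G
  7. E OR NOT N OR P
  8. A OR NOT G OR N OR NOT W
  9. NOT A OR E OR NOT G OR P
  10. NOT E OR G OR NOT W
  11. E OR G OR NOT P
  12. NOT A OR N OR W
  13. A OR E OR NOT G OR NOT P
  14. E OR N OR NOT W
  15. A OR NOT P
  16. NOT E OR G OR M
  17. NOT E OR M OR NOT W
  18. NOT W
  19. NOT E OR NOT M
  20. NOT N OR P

E=F, P=F, N=F, A=F, W=F, G=T, M=T

Unit clause (NOT W) forces W = False.
Set E = False.
Set P = False.
  then (E OR NOT N OR P) forces N = False.
  then (NOT A OR N OR W) forces A = False.
  then (A OR E OR M OR W) forces M = True.
Set G = True.
All clauses satisfied.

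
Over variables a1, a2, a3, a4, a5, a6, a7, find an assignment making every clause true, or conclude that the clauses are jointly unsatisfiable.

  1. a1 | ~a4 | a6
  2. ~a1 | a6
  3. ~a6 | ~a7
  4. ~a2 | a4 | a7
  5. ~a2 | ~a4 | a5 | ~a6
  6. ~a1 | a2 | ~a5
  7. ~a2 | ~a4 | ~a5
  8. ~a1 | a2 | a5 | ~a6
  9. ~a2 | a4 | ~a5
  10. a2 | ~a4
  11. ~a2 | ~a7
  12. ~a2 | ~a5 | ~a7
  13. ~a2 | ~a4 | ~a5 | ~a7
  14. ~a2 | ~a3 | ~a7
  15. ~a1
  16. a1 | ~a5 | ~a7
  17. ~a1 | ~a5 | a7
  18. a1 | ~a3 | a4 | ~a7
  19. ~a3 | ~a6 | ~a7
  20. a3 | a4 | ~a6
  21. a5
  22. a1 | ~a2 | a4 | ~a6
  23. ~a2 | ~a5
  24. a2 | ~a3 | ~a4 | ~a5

a1 = False, a2 = False, a3 = True, a4 = False, a5 = True, a6 = True, a7 = False

Unit clause (~a1) forces a1 = False.
Unit clause (a5) forces a5 = True.
In (~a2 | ~a5) only ~a2 is left, so a2 = False.
In (a2 | ~a4) only ~a4 is left, so a4 = False.
In (a1 | ~a5 | ~a7) only ~a7 is left, so a7 = False.
Set a3 = True.
Set a6 = True.
All clauses satisfied.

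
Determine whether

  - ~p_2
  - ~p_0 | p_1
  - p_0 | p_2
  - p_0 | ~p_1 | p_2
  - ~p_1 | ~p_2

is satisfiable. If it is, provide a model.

p_0=T, p_1=T, p_2=F

Unit clause (~p_2) forces p_2 = False.
In (p_0 | p_2) only p_0 is left, so p_0 = True.
In (~p_0 | p_1) only p_1 is left, so p_1 = True.
All clauses satisfied.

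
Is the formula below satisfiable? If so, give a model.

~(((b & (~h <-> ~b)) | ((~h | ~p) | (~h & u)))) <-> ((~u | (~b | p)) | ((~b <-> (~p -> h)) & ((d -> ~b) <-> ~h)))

b = True, u = True, d = True, h = True, p = False

  ~(((b & (~h <-> ~b)) | ((~h | ~p) | (~h & u)))) <-> ((~u | (~b | p)) | ((~b <-> (~p -> h)) & ((d -> ~b) <-> ~h))) = True
    ~(((b & (~h <-> ~b)) | ((~h | ~p) | (~h & u)))) = False
      (b & (~h <-> ~b)) | ((~h | ~p) | (~h & u)) = True
        b & (~h <-> ~b) = True
          ~h <-> ~b = True
            ~h = False
            ~b = False
        (~h | ~p) | (~h & u) = True
          ~h | ~p = True
            ~h = False
            ~p = True
          ~h & u = False
            ~h = False
    (~u | (~b | p)) | ((~b <-> (~p -> h)) & ((d -> ~b) <-> ~h)) = False
      ~u | (~b | p) = False
        ~u = False
        ~b | p = False
          ~b = False
      (~b <-> (~p -> h)) & ((d -> ~b) <-> ~h) = False
        ~b <-> (~p -> h) = False
          ~b = False
          ~p -> h = True
            ~p = True
        (d -> ~b) <-> ~h = True
          d -> ~b = False
            ~b = False
          ~h = False
The formula evaluates to True.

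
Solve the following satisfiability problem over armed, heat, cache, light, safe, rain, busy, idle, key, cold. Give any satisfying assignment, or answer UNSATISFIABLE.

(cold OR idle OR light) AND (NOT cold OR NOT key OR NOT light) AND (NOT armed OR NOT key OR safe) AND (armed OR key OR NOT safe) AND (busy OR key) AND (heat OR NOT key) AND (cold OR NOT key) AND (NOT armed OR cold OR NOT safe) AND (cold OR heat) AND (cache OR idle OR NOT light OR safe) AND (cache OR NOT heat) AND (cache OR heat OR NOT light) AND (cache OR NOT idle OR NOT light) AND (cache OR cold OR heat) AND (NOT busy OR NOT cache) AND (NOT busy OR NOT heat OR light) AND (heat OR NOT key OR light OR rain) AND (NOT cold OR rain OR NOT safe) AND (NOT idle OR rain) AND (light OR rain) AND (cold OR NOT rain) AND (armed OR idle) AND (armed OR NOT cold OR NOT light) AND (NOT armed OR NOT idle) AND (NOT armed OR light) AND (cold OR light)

armed: False; heat: True; cache: True; light: False; safe: True; rain: True; busy: False; idle: True; key: True; cold: True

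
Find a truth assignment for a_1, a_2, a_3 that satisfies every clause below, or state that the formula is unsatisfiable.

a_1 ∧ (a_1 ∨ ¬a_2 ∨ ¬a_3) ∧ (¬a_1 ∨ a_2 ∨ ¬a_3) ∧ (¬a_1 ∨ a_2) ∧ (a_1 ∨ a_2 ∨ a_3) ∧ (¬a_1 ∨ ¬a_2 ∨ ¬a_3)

a_1=T, a_2=T, a_3=F

Unit clause (a_1) forces a_1 = True.
In (¬a_1 ∨ a_2) only a_2 is left, so a_2 = True.
In (¬a_1 ∨ ¬a_2 ∨ ¬a_3) only ¬a_3 is left, so a_3 = False.
Check each clause:
  (a_1): a_1 holds.
  (a_1 ∨ ¬a_2 ∨ ¬a_3): a_1 holds.
  (¬a_1 ∨ a_2 ∨ ¬a_3): a_2 holds.
  (¬a_1 ∨ a_2): a_2 holds.
  (a_1 ∨ a_2 ∨ a_3): a_1 holds.
  (¬a_1 ∨ ¬a_2 ∨ ¬a_3): ¬a_3 holds.
All clauses satisfied.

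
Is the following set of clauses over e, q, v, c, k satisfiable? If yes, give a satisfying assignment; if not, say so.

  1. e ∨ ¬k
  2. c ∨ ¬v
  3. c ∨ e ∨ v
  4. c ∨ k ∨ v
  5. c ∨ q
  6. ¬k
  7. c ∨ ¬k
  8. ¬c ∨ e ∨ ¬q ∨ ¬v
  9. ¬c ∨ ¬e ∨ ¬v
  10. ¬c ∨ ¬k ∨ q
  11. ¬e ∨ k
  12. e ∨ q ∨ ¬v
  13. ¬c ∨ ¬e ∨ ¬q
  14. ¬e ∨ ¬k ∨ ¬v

Unit clause (¬k) forces k = False.
In (¬e ∨ k) only ¬e is left, so e = False.
Set q = False.
  then (c ∨ q) forces c = True.
  then (e ∨ q ∨ ¬v) forces v = False.
All clauses satisfied.

e: False, q: False, v: False, c: True, k: False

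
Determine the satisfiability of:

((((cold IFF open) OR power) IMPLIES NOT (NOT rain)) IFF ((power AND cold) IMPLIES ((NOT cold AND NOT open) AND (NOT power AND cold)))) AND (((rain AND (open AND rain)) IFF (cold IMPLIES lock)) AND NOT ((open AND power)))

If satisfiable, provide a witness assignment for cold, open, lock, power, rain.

cold = True; open = True; lock = True; power = False; rain = True

  (((cold IFF open) OR power) IMPLIES NOT (NOT rain)) IFF ((power AND cold) IMPLIES ((NOT cold AND NOT open) AND (NOT power AND cold))) = True
    ((cold IFF open) OR power) IMPLIES NOT (NOT rain) = True
      (cold IFF open) OR power = True
        cold IFF open = True
      NOT (NOT rain) = True
        NOT rain = False
    (power AND cold) IMPLIES ((NOT cold AND NOT open) AND (NOT power AND cold)) = True
      power AND cold = False
      (NOT cold AND NOT open) AND (NOT power AND cold) = False
        NOT cold AND NOT open = False
          NOT cold = False
          NOT open = False
        NOT power AND cold = True
          NOT power = True
  ((rain AND (open AND rain)) IFF (cold IMPLIES lock)) AND NOT ((open AND power)) = True
    (rain AND (open AND rain)) IFF (cold IMPLIES lock) = True
      rain AND (open AND rain) = True
        open AND rain = True
      cold IMPLIES lock = True
    NOT ((open AND power)) = True
      open AND power = False
Both conjuncts True, so the formula holds.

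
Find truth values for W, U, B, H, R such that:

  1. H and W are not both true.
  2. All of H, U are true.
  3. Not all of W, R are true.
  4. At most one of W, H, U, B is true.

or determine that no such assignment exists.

Unsatisfiable

Case U = True:
  (2) forces H = True.
  Constraint (4) is violated (H=T, U=T) — contradiction.
Case U = False:
  Constraint (2) is violated (U=F) — contradiction.
Both cases fail — unsatisfiable.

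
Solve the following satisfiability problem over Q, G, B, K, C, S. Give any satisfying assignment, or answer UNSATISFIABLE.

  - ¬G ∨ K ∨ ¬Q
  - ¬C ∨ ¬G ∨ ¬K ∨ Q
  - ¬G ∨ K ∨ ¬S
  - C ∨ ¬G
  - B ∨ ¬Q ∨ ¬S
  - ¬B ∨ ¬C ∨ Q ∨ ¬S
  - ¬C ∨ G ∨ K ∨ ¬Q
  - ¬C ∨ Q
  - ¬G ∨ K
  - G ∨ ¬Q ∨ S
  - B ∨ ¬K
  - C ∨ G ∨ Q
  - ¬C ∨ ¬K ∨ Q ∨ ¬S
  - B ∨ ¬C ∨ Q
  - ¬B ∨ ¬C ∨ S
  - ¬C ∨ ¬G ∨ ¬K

Set Q = True.
Set G = False.
  then (G ∨ ¬Q ∨ S) forces S = True.
  then (B ∨ ¬Q ∨ ¬S) forces B = True.
Set K = True.
Set C = True.
All clauses satisfied.

Q=T, G=F, B=T, K=T, C=T, S=T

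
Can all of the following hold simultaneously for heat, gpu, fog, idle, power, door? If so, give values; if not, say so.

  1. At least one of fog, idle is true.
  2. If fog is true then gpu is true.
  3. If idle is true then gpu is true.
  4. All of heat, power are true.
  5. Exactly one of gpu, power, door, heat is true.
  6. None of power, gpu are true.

UNSATISFIABLE

Case power = True:
  Constraint (6) is violated (power=T) — contradiction.
Case power = False:
  Constraint (4) is violated (power=F) — contradiction.
Both cases fail — unsatisfiable.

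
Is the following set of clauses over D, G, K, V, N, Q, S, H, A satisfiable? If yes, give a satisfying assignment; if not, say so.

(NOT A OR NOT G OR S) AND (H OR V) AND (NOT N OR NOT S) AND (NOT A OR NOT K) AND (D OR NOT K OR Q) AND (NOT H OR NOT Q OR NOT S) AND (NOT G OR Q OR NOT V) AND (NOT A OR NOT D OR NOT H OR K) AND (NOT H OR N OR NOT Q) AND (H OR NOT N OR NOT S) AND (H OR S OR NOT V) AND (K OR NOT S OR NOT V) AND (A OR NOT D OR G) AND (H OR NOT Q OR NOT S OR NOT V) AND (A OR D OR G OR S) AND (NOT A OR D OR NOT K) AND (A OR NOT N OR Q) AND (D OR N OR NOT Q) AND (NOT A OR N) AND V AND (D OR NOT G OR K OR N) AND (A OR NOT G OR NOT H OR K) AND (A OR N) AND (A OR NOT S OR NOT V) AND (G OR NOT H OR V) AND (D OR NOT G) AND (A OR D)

Unit clause (V) forces V = True.
Set D = False.
  then (D OR NOT G) forces G = False.
  then (A OR D) forces A = True.
  then (NOT A OR NOT K) forces K = False.
  then (K OR NOT S OR NOT V) forces S = False.
  then (NOT A OR N) forces N = True.
  then (H OR S OR NOT V) forces H = True.
Set Q = True.
All clauses satisfied.

D=F, G=F, K=F, V=T, N=T, Q=T, S=F, H=T, A=T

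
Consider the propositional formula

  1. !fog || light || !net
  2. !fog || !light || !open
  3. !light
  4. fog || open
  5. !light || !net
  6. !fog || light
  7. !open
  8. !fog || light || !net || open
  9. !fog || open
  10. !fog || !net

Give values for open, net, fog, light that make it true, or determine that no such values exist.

Unsatisfiable

Case open = True:
  Clause (!open) is falsified — contradiction.
Case open = False:
  (!light) forces light = False.
  (fog || open) forces fog = True.
  Clause (!fog || light) is falsified — contradiction.
Both cases fail, so the formula is unsatisfiable.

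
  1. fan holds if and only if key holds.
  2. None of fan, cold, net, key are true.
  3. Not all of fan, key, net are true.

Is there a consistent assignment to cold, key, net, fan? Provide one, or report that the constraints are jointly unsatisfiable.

cold=F, key=F, net=F, fan=F

  (1) fan=F, key=F — same ✓
  (2) {fan, cold, net, key}: 0 true — none ✓
  (3) {fan, key, net}: 0/3 true — not all ✓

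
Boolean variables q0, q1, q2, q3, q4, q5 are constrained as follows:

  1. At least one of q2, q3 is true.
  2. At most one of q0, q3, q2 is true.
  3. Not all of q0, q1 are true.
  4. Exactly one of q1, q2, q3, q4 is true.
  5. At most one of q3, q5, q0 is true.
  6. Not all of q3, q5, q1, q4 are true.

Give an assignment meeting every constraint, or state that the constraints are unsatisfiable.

q0=F; q1=F; q2=T; q3=F; q4=F; q5=F

  (1) {q2, q3}: 1 true — at least one ✓
  (2) {q0, q3, q2}: 1 true — at most one ✓
  (3) {q0, q1}: 0/2 true — not all ✓
  (4) {q1, q2, q3, q4}: 1 true — exactly one ✓
  (5) {q3, q5, q0}: 0 true — at most one ✓
  (6) {q3, q5, q1, q4}: 0/4 true — not all ✓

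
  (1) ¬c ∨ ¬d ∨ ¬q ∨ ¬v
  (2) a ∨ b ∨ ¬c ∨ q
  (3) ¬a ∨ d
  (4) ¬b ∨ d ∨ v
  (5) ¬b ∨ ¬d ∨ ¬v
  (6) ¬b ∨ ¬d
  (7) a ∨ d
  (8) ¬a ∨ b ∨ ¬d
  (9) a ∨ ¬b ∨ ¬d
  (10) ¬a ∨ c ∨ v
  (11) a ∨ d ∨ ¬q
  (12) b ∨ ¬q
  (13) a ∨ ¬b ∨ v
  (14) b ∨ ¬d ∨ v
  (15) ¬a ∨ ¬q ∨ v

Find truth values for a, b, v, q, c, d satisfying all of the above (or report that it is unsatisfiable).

a = False, b = False, v = True, q = False, c = False, d = True

Try a = True:
  (¬a ∨ d) forces d = True.
  (¬b ∨ ¬d) forces b = False.
  clause (¬a ∨ b ∨ ¬d) is falsified — backtrack.
So a = False.
  then (a ∨ d) forces d = True.
  then (a ∨ ¬b ∨ ¬d) forces b = False.
  then (b ∨ ¬q) forces q = False.
  then (b ∨ ¬d ∨ v) forces v = True.
  then (a ∨ b ∨ ¬c ∨ q) forces c = False.
All clauses satisfied.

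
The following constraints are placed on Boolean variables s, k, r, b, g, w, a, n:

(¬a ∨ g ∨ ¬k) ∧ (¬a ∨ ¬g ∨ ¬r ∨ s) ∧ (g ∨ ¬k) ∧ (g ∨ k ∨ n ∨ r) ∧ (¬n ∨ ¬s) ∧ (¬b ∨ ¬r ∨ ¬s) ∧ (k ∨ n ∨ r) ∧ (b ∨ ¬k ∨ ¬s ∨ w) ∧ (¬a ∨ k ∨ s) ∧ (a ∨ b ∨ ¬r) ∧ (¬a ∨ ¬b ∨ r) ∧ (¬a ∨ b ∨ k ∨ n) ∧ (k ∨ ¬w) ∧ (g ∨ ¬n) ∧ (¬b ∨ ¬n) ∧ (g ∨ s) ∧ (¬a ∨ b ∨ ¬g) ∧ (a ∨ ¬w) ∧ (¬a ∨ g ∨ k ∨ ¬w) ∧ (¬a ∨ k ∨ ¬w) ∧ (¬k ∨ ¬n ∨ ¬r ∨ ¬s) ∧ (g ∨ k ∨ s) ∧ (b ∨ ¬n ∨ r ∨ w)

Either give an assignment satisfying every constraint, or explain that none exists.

s = False, k = True, r = True, b = True, g = True, w = False, a = False, n = False

Set s = False.
  then (g ∨ s) forces g = True.
Set k = True.
Set r = True.
  then (¬a ∨ ¬g ∨ ¬r ∨ s) forces a = False.
  then (a ∨ b ∨ ¬r) forces b = True.
  then (¬b ∨ ¬n) forces n = False.
  then (a ∨ ¬w) forces w = False.
All clauses satisfied.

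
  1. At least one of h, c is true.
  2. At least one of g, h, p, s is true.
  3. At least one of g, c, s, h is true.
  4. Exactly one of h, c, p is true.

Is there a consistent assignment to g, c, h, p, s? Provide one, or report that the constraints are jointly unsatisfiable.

g = False, c = False, h = True, p = False, s = True

  (1) {h, c}: 1 true — at least one ✓
  (2) {g, h, p, s}: 2 true — at least one ✓
  (3) {g, c, s, h}: 2 true — at least one ✓
  (4) {h, c, p}: 1 true — exactly one ✓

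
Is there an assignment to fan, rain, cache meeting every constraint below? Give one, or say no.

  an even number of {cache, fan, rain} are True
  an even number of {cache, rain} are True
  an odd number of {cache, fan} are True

fan=F; rain=T; cache=T

{cache, fan, rain}: 2 true → even ✓
{cache, rain}: 2 true → even ✓
{cache, fan}: 1 true → odd ✓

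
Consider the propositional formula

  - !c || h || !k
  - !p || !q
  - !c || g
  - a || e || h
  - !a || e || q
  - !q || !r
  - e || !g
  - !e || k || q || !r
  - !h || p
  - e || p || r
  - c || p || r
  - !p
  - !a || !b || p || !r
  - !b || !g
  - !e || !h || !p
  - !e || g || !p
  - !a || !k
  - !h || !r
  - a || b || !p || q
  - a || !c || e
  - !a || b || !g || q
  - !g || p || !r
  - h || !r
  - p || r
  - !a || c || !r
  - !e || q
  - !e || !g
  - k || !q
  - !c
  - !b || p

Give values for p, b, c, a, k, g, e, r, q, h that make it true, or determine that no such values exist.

No satisfying assignment exists.

Case p = True:
  Clause (!p) is falsified — contradiction.
Case p = False:
  (!h || p) forces h = False.
  (h || !r) forces r = False.
  Clause (p || r) is falsified — contradiction.
Both cases fail, so the formula is unsatisfiable.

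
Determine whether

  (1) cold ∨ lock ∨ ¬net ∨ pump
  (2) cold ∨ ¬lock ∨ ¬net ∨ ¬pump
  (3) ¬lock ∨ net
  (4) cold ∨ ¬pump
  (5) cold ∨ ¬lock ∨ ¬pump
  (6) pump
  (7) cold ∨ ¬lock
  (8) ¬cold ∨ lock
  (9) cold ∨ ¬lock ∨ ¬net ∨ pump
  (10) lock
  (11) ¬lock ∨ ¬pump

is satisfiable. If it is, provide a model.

UNSATISFIABLE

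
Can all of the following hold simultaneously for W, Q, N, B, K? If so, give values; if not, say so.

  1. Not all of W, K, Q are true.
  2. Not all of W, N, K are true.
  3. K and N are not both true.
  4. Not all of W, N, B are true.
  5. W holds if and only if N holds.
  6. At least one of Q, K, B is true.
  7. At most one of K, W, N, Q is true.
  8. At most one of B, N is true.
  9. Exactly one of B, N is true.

W: False, Q: False, N: False, B: True, K: True

  (1) {W, K, Q}: 1/3 true — not all ✓
  (2) {W, N, K}: 1/3 true — not all ✓
  (3) K=T, N=F — not both ✓
  (4) {W, N, B}: 1/3 true — not all ✓
  (5) W=F, N=F — same ✓
  (6) {Q, K, B}: 2 true — at least one ✓
  (7) {K, W, N, Q}: 1 true — at most one ✓
  (8) {B, N}: 1 true — at most one ✓
  (9) {B, N}: 1 true — exactly one ✓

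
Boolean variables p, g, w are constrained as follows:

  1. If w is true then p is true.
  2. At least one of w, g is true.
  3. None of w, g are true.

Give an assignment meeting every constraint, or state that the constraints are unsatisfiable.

Case g = True:
  Constraint (3) is violated (g=T) — contradiction.
Case g = False:
  (2) with g=F forces w = True.
  Constraint (3) is violated (w=T) — contradiction.
Both cases fail — unsatisfiable.

No satisfying assignment exists.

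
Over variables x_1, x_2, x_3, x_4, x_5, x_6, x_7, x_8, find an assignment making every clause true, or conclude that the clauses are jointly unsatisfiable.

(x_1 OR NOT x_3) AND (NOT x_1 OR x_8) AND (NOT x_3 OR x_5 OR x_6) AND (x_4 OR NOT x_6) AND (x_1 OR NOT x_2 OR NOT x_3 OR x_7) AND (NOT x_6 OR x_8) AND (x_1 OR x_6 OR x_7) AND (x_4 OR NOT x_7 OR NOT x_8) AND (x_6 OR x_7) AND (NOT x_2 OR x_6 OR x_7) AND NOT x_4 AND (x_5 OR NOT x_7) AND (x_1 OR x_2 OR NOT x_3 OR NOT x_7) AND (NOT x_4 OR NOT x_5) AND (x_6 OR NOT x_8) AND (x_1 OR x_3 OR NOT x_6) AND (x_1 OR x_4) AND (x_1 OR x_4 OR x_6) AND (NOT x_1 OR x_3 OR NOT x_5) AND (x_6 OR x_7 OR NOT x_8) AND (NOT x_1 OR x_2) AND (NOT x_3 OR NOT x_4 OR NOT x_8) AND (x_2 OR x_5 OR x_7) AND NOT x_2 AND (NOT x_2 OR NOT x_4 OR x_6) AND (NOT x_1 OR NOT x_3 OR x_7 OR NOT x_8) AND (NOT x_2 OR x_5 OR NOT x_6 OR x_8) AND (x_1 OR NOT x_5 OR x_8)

Unsatisfiable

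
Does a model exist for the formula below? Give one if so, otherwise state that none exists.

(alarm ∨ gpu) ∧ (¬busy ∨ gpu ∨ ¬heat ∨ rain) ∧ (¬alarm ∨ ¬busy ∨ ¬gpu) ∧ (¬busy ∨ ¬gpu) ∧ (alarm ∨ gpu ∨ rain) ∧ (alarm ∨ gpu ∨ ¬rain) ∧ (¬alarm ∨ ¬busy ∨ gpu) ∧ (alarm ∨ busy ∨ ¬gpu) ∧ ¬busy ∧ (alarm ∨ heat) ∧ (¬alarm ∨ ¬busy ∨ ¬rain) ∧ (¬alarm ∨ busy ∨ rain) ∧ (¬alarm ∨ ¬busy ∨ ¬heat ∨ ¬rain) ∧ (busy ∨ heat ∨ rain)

Unit clause (¬busy) forces busy = False.
Set heat = True.
Set gpu = True.
  then (alarm ∨ busy ∨ ¬gpu) forces alarm = True.
  then (¬alarm ∨ busy ∨ rain) forces rain = True.
All clauses satisfied.

heat = True, busy = False, gpu = True, alarm = True, rain = True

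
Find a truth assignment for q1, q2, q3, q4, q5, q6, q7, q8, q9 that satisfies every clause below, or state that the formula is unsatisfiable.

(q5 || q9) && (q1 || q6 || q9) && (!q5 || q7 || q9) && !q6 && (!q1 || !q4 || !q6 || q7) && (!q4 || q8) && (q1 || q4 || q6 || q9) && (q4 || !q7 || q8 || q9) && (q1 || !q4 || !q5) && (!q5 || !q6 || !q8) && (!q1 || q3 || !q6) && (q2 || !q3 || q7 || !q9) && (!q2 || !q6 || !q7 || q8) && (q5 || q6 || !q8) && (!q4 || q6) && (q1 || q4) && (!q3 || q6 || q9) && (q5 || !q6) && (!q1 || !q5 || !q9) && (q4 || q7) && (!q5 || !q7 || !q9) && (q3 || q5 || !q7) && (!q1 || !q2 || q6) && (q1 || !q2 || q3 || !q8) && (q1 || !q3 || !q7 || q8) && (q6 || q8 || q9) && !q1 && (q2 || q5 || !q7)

Case q6 = True:
  Clause (!q6) is falsified — contradiction.
Case q6 = False:
  (!q4 || q6) forces q4 = False.
  (q1 || q4) forces q1 = True.
  Clause (!q1) is falsified — contradiction.
Both cases fail, so the formula is unsatisfiable.

UNSATISFIABLE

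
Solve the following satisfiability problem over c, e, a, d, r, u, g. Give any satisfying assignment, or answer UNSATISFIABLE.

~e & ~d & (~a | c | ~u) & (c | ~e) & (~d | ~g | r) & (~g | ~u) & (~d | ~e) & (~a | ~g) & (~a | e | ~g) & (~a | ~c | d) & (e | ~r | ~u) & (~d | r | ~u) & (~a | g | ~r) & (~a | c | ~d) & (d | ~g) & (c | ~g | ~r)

c: False, e: False, a: True, d: False, r: False, u: False, g: False

Unit clause (~e) forces e = False.
Unit clause (~d) forces d = False.
In (d | ~g) only ~g is left, so g = False.
Set c = False.
Set a = True.
  then (~a | c | ~u) forces u = False.
  then (~a | g | ~r) forces r = False.
All clauses satisfied.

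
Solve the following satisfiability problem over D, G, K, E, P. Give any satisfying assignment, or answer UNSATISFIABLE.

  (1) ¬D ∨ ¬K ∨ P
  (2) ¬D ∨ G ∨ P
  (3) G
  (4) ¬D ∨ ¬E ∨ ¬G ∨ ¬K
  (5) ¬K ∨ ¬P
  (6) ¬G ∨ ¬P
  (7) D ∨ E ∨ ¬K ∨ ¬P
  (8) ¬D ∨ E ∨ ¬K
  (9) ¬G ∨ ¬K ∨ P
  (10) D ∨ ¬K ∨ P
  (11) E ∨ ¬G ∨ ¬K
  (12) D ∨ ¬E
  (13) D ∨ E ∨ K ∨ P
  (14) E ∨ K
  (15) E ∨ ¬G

D = True; G = True; K = False; E = True; P = False

Unit clause (G) forces G = True.
In (¬G ∨ ¬P) only ¬P is left, so P = False.
In (¬G ∨ ¬K ∨ P) only ¬K is left, so K = False.
In (E ∨ K) only E is left, so E = True.
In (D ∨ ¬E) only D is left, so D = True.
All clauses satisfied.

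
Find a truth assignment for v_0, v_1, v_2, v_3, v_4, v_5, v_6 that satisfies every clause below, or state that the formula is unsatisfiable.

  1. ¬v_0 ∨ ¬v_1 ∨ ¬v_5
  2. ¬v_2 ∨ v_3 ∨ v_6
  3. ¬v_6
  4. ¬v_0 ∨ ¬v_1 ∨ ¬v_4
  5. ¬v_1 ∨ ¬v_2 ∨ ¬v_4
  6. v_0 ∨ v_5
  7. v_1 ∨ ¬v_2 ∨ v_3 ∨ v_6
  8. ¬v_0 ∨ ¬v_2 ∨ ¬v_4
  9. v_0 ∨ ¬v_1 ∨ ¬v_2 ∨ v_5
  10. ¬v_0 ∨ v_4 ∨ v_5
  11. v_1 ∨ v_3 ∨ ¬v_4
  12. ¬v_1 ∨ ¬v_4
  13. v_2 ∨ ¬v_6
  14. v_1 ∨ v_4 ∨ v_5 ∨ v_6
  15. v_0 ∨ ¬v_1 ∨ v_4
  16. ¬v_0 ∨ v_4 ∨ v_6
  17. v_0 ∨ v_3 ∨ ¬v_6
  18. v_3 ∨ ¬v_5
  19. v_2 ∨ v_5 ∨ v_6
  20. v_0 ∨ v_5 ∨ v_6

Unit clause (¬v_6) forces v_6 = False.
Set v_0 = False.
  then (v_0 ∨ v_5) forces v_5 = True.
  then (v_3 ∨ ¬v_5) forces v_3 = True.
Try v_1 = True:
  (¬v_1 ∨ ¬v_4) forces v_4 = False.
  clause (v_0 ∨ ¬v_1 ∨ v_4) is falsified — backtrack.
So v_1 = False.
Set v_2 = False.
Set v_4 = False.
All clauses satisfied.

v_0 = False, v_1 = False, v_2 = False, v_3 = True, v_4 = False, v_5 = True, v_6 = False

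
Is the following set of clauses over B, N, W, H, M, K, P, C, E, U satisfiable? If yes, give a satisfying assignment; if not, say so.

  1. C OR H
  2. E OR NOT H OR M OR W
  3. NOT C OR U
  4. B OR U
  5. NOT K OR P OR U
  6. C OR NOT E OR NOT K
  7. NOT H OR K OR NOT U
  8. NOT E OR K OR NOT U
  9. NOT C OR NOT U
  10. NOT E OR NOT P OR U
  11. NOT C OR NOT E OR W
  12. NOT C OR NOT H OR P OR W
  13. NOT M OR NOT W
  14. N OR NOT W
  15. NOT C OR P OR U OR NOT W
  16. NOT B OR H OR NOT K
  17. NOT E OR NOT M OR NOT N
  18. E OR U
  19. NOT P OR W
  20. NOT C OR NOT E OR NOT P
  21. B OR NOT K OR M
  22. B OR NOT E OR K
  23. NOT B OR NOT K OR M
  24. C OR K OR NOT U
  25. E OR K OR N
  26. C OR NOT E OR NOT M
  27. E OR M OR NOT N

Set B = False.
  then (B OR U) forces U = True.
  then (NOT C OR NOT U) forces C = False.
  then (C OR K OR NOT U) forces K = True.
  then (C OR H) forces H = True.
  then (C OR NOT E OR NOT K) forces E = False.
  then (B OR NOT K OR M) forces M = True.
  then (NOT M OR NOT W) forces W = False.
  then (NOT P OR W) forces P = False.
Set N = False.
All clauses satisfied.

B=F, N=F, W=F, H=T, M=T, K=T, P=F, C=F, E=F, U=T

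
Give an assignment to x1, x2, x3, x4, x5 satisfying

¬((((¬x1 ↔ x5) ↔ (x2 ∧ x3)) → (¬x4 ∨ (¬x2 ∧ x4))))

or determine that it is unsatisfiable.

x1=F, x2=T, x3=T, x4=T, x5=T

  ¬((((¬x1 ↔ x5) ↔ (x2 ∧ x3)) → (¬x4 ∨ (¬x2 ∧ x4)))) = True
    ((¬x1 ↔ x5) ↔ (x2 ∧ x3)) → (¬x4 ∨ (¬x2 ∧ x4)) = False
      (¬x1 ↔ x5) ↔ (x2 ∧ x3) = True
        ¬x1 ↔ x5 = True
          ¬x1 = True
        x2 ∧ x3 = True
      ¬x4 ∨ (¬x2 ∧ x4) = False
        ¬x4 = False
        ¬x2 ∧ x4 = False
          ¬x2 = False
The formula evaluates to True.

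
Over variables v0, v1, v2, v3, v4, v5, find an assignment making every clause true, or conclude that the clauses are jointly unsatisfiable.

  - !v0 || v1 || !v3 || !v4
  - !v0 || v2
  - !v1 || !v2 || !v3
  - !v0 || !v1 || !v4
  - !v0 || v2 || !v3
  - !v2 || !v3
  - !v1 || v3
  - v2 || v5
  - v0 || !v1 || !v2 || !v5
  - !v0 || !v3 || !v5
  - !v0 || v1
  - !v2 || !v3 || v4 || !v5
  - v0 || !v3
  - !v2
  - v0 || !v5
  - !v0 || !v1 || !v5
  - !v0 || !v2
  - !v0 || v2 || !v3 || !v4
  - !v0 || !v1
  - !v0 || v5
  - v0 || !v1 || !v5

Case v2 = True:
  Clause (!v2) is falsified — contradiction.
Case v2 = False:
  (!v0 || v2) forces v0 = False.
  (v2 || v5) forces v5 = True.
  Clause (v0 || !v5) is falsified — contradiction.
Both cases fail, so the formula is unsatisfiable.

Unsatisfiable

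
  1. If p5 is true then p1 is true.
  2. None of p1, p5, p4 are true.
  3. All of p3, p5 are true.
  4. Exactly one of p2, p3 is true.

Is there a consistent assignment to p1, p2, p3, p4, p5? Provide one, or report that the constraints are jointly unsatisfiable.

Case p5 = True:
  Constraint (2) is violated (p5=T) — contradiction.
Case p5 = False:
  Constraint (3) is violated (p5=F) — contradiction.
Both cases fail — unsatisfiable.

The formula is unsatisfiable.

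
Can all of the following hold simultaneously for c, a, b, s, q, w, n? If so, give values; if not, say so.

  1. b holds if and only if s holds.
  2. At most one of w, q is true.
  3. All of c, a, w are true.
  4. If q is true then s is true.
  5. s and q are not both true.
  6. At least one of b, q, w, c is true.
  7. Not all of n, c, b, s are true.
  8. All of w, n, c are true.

c=T; a=T; b=F; s=F; q=F; w=T; n=T

  (1) b=F, s=F — same ✓
  (2) {w, q}: 1 true — at most one ✓
  (3) {c, a, w}: all 3 true ✓
  (4) q=F ⇒ s: vacuous ✓
  (5) s=F, q=F — not both ✓
  (6) {b, q, w, c}: 2 true — at least one ✓
  (7) {n, c, b, s}: 2/4 true — not all ✓
  (8) {w, n, c}: all 3 true ✓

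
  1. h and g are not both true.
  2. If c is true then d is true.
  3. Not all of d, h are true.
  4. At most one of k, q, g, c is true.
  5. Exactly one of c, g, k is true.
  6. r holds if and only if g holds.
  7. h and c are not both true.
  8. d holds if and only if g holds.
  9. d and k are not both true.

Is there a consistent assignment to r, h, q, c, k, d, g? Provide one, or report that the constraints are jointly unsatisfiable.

r = False; h = True; q = False; c = False; k = True; d = False; g = False

  (1) h=T, g=F — not both ✓
  (2) c=F ⇒ d: vacuous ✓
  (3) {d, h}: 1/2 true — not all ✓
  (4) {k, q, g, c}: 1 true — at most one ✓
  (5) {c, g, k}: 1 true — exactly one ✓
  (6) r=F, g=F — same ✓
  (7) h=T, c=F — not both ✓
  (8) d=F, g=F — same ✓
  (9) d=F, k=T — not both ✓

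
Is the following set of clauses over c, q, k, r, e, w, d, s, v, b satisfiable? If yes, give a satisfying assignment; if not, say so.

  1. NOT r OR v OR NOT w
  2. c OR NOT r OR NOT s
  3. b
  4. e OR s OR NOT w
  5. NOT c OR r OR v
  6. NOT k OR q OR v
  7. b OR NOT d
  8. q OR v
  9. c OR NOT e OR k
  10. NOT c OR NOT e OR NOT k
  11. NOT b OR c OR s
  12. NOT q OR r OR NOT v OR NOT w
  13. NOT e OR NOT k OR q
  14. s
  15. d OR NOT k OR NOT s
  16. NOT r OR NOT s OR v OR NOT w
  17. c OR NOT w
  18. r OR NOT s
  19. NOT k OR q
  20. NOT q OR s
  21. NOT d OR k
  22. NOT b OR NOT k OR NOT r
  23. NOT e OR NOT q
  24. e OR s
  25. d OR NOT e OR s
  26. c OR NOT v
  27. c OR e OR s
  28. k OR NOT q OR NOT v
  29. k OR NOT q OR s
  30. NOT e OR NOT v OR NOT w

Unit clause (b) forces b = True.
Unit clause (s) forces s = True.
In (r OR NOT s) only r is left, so r = True.
In (NOT b OR NOT k OR NOT r) only NOT k is left, so k = False.
In (c OR NOT r OR NOT s) only c is left, so c = True.
In (NOT d OR k) only NOT d is left, so d = False.
Set q = False.
  then (q OR v) forces v = True.
Set e = True.
  then (NOT e OR NOT v OR NOT w) forces w = False.
All clauses satisfied.

c = True; q = False; k = False; r = True; e = True; w = False; d = False; s = True; v = True; b = True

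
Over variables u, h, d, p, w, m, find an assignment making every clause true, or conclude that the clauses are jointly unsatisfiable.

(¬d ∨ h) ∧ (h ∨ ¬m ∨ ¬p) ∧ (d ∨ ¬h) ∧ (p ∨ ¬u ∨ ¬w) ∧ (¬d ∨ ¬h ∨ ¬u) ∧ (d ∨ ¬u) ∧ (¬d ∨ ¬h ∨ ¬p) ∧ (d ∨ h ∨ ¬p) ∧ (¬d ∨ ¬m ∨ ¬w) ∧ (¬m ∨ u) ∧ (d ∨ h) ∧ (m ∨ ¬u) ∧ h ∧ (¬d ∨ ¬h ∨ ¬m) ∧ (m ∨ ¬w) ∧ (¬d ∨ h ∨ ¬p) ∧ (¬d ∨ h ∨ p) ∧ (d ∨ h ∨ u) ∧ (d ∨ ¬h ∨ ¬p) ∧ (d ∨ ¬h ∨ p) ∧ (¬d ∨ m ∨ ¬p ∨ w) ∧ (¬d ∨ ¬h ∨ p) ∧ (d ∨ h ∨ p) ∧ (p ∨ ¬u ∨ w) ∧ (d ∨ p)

The formula is unsatisfiable.

Case h = True:
  (d ∨ ¬h) forces d = True.
  (¬d ∨ ¬h ∨ ¬u) forces u = False.
  (¬d ∨ ¬h ∨ ¬p) forces p = False.
  Clause (¬d ∨ ¬h ∨ p) is falsified — contradiction.
Case h = False:
  Clause (h) is falsified — contradiction.
Both cases fail, so the formula is unsatisfiable.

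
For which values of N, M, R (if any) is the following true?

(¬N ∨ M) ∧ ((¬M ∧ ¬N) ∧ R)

N = False; M = False; R = True

  ¬N ∨ M = True
    ¬N = True
  (¬M ∧ ¬N) ∧ R = True
    ¬M ∧ ¬N = True
      ¬M = True
      ¬N = True
Both conjuncts True, so the formula holds.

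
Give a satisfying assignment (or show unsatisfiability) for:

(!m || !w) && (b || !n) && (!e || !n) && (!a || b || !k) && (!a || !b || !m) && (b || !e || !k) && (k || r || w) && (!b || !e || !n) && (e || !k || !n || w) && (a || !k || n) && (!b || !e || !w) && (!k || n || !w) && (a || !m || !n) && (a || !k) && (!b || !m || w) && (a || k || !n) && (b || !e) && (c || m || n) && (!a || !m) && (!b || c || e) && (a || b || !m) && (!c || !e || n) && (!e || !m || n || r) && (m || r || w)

b: True; n: False; a: True; m: False; w: False; k: True; r: True; c: True; e: False

Set b = True.
Set n = False.
Set a = True.
  then (!a || !b || !m) forces m = False.
  then (c || m || n) forces c = True.
  then (!c || !e || n) forces e = False.
Set w = False.
  then (m || r || w) forces r = True.
Set k = True.
All clauses satisfied.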